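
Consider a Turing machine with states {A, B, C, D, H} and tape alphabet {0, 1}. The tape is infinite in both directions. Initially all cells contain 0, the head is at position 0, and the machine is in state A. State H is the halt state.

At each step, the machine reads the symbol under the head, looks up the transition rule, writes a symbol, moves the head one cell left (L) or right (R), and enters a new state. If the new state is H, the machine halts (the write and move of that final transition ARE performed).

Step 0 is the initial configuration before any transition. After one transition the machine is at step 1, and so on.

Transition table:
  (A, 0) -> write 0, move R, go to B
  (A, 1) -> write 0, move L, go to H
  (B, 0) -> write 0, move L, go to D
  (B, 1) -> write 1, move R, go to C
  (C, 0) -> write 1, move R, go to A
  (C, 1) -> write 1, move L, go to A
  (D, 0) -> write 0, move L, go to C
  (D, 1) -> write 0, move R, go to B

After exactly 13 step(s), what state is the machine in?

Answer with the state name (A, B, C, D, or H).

Step 1: in state A at pos 0, read 0 -> (A,0)->write 0,move R,goto B. Now: state=B, head=1, tape[-1..2]=0000 (head:   ^)
Step 2: in state B at pos 1, read 0 -> (B,0)->write 0,move L,goto D. Now: state=D, head=0, tape[-1..2]=0000 (head:  ^)
Step 3: in state D at pos 0, read 0 -> (D,0)->write 0,move L,goto C. Now: state=C, head=-1, tape[-2..2]=00000 (head:  ^)
Step 4: in state C at pos -1, read 0 -> (C,0)->write 1,move R,goto A. Now: state=A, head=0, tape[-2..2]=01000 (head:   ^)
Step 5: in state A at pos 0, read 0 -> (A,0)->write 0,move R,goto B. Now: state=B, head=1, tape[-2..2]=01000 (head:    ^)
Step 6: in state B at pos 1, read 0 -> (B,0)->write 0,move L,goto D. Now: state=D, head=0, tape[-2..2]=01000 (head:   ^)
Step 7: in state D at pos 0, read 0 -> (D,0)->write 0,move L,goto C. Now: state=C, head=-1, tape[-2..2]=01000 (head:  ^)
Step 8: in state C at pos -1, read 1 -> (C,1)->write 1,move L,goto A. Now: state=A, head=-2, tape[-3..2]=001000 (head:  ^)
Step 9: in state A at pos -2, read 0 -> (A,0)->write 0,move R,goto B. Now: state=B, head=-1, tape[-3..2]=001000 (head:   ^)
Step 10: in state B at pos -1, read 1 -> (B,1)->write 1,move R,goto C. Now: state=C, head=0, tape[-3..2]=001000 (head:    ^)
Step 11: in state C at pos 0, read 0 -> (C,0)->write 1,move R,goto A. Now: state=A, head=1, tape[-3..2]=001100 (head:     ^)
Step 12: in state A at pos 1, read 0 -> (A,0)->write 0,move R,goto B. Now: state=B, head=2, tape[-3..3]=0011000 (head:      ^)
Step 13: in state B at pos 2, read 0 -> (B,0)->write 0,move L,goto D. Now: state=D, head=1, tape[-3..3]=0011000 (head:     ^)

Answer: D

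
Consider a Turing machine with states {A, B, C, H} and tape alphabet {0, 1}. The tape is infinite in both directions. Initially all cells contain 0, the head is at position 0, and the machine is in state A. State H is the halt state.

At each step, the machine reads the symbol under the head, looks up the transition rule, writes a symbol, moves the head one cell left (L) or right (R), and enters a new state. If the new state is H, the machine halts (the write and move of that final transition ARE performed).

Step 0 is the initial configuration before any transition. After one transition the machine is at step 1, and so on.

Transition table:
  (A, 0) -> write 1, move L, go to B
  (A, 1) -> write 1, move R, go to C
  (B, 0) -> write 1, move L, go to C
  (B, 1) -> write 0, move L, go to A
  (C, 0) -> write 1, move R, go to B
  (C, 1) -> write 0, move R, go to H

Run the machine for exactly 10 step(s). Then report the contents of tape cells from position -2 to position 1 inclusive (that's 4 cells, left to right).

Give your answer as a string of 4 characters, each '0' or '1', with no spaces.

Answer: 1111

Derivation:
Step 1: in state A at pos 0, read 0 -> (A,0)->write 1,move L,goto B. Now: state=B, head=-1, tape[-2..1]=0010 (head:  ^)
Step 2: in state B at pos -1, read 0 -> (B,0)->write 1,move L,goto C. Now: state=C, head=-2, tape[-3..1]=00110 (head:  ^)
Step 3: in state C at pos -2, read 0 -> (C,0)->write 1,move R,goto B. Now: state=B, head=-1, tape[-3..1]=01110 (head:   ^)
Step 4: in state B at pos -1, read 1 -> (B,1)->write 0,move L,goto A. Now: state=A, head=-2, tape[-3..1]=01010 (head:  ^)
Step 5: in state A at pos -2, read 1 -> (A,1)->write 1,move R,goto C. Now: state=C, head=-1, tape[-3..1]=01010 (head:   ^)
Step 6: in state C at pos -1, read 0 -> (C,0)->write 1,move R,goto B. Now: state=B, head=0, tape[-3..1]=01110 (head:    ^)
Step 7: in state B at pos 0, read 1 -> (B,1)->write 0,move L,goto A. Now: state=A, head=-1, tape[-3..1]=01100 (head:   ^)
Step 8: in state A at pos -1, read 1 -> (A,1)->write 1,move R,goto C. Now: state=C, head=0, tape[-3..1]=01100 (head:    ^)
Step 9: in state C at pos 0, read 0 -> (C,0)->write 1,move R,goto B. Now: state=B, head=1, tape[-3..2]=011100 (head:     ^)
Step 10: in state B at pos 1, read 0 -> (B,0)->write 1,move L,goto C. Now: state=C, head=0, tape[-3..2]=011110 (head:    ^)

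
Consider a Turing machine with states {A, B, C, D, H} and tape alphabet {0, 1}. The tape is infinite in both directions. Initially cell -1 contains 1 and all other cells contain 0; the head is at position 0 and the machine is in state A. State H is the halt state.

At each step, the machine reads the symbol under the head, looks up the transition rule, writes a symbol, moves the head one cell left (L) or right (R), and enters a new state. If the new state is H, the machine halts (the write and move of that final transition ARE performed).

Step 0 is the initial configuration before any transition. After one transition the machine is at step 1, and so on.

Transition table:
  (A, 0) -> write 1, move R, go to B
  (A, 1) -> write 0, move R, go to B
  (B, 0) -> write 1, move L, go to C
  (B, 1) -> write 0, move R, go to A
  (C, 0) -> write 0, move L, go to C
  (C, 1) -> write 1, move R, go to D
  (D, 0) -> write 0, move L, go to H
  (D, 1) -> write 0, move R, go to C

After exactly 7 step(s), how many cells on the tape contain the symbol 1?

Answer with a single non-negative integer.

Step 1: in state A at pos 0, read 0 -> (A,0)->write 1,move R,goto B. Now: state=B, head=1, tape[-2..2]=01100 (head:    ^)
Step 2: in state B at pos 1, read 0 -> (B,0)->write 1,move L,goto C. Now: state=C, head=0, tape[-2..2]=01110 (head:   ^)
Step 3: in state C at pos 0, read 1 -> (C,1)->write 1,move R,goto D. Now: state=D, head=1, tape[-2..2]=01110 (head:    ^)
Step 4: in state D at pos 1, read 1 -> (D,1)->write 0,move R,goto C. Now: state=C, head=2, tape[-2..3]=011000 (head:     ^)
Step 5: in state C at pos 2, read 0 -> (C,0)->write 0,move L,goto C. Now: state=C, head=1, tape[-2..3]=011000 (head:    ^)
Step 6: in state C at pos 1, read 0 -> (C,0)->write 0,move L,goto C. Now: state=C, head=0, tape[-2..3]=011000 (head:   ^)
Step 7: in state C at pos 0, read 1 -> (C,1)->write 1,move R,goto D. Now: state=D, head=1, tape[-2..3]=011000 (head:    ^)
Cells containing 1 after step 7: {-1, 0} -> 2 cell(s)

Answer: 2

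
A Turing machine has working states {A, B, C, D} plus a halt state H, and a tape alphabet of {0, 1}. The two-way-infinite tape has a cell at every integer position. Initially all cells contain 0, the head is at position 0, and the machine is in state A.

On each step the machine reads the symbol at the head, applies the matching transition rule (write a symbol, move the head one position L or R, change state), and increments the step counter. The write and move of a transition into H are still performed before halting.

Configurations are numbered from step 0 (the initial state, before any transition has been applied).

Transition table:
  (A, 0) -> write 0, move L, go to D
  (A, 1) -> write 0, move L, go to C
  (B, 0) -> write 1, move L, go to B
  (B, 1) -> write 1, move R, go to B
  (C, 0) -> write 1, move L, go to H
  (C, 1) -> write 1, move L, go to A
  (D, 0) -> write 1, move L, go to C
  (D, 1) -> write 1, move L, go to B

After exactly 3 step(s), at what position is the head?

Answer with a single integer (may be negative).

Step 1: in state A at pos 0, read 0 -> (A,0)->write 0,move L,goto D. Now: state=D, head=-1, tape[-2..1]=0000 (head:  ^)
Step 2: in state D at pos -1, read 0 -> (D,0)->write 1,move L,goto C. Now: state=C, head=-2, tape[-3..1]=00100 (head:  ^)
Step 3: in state C at pos -2, read 0 -> (C,0)->write 1,move L,goto H. Now: state=H, head=-3, tape[-4..1]=001100 (head:  ^)

Answer: -3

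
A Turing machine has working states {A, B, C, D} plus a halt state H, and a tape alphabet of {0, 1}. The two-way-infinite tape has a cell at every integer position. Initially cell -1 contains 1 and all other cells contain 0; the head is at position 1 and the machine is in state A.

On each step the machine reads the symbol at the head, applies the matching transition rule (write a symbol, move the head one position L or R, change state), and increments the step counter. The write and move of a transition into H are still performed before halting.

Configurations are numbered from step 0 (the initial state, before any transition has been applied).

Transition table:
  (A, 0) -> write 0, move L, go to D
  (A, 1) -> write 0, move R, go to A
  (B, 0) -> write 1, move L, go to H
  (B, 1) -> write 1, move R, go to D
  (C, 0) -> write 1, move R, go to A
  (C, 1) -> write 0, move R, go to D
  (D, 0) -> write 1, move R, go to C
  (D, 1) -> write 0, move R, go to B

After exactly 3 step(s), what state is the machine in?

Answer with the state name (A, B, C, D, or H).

Step 1: in state A at pos 1, read 0 -> (A,0)->write 0,move L,goto D. Now: state=D, head=0, tape[-2..2]=01000 (head:   ^)
Step 2: in state D at pos 0, read 0 -> (D,0)->write 1,move R,goto C. Now: state=C, head=1, tape[-2..2]=01100 (head:    ^)
Step 3: in state C at pos 1, read 0 -> (C,0)->write 1,move R,goto A. Now: state=A, head=2, tape[-2..3]=011100 (head:     ^)

Answer: A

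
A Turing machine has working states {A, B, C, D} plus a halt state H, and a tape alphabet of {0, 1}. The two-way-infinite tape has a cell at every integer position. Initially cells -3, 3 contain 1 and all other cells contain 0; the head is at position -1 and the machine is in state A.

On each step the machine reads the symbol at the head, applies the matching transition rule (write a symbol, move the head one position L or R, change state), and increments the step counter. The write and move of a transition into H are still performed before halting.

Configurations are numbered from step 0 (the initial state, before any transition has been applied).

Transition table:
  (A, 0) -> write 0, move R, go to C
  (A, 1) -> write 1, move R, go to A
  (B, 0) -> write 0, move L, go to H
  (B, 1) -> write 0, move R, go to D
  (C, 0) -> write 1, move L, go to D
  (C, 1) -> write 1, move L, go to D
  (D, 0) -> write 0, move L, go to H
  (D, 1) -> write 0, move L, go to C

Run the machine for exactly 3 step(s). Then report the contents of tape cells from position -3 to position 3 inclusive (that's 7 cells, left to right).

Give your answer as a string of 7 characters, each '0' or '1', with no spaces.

Step 1: in state A at pos -1, read 0 -> (A,0)->write 0,move R,goto C. Now: state=C, head=0, tape[-4..4]=010000010 (head:     ^)
Step 2: in state C at pos 0, read 0 -> (C,0)->write 1,move L,goto D. Now: state=D, head=-1, tape[-4..4]=010010010 (head:    ^)
Step 3: in state D at pos -1, read 0 -> (D,0)->write 0,move L,goto H. Now: state=H, head=-2, tape[-4..4]=010010010 (head:   ^)

Answer: 1001001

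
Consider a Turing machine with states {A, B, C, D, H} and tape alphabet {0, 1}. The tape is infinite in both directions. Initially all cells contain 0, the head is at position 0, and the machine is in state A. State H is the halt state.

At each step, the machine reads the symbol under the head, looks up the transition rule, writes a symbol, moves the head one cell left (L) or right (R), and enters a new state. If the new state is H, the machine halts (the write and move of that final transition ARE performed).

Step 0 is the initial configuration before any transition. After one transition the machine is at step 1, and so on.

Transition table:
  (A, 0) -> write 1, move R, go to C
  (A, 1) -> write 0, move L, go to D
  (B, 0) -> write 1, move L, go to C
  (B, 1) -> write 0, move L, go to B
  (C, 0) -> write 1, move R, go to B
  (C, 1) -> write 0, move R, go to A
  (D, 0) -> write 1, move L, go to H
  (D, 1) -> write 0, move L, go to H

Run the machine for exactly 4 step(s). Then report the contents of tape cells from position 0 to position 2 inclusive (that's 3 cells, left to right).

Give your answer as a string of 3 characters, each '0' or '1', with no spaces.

Step 1: in state A at pos 0, read 0 -> (A,0)->write 1,move R,goto C. Now: state=C, head=1, tape[-1..2]=0100 (head:   ^)
Step 2: in state C at pos 1, read 0 -> (C,0)->write 1,move R,goto B. Now: state=B, head=2, tape[-1..3]=01100 (head:    ^)
Step 3: in state B at pos 2, read 0 -> (B,0)->write 1,move L,goto C. Now: state=C, head=1, tape[-1..3]=01110 (head:   ^)
Step 4: in state C at pos 1, read 1 -> (C,1)->write 0,move R,goto A. Now: state=A, head=2, tape[-1..3]=01010 (head:    ^)

Answer: 101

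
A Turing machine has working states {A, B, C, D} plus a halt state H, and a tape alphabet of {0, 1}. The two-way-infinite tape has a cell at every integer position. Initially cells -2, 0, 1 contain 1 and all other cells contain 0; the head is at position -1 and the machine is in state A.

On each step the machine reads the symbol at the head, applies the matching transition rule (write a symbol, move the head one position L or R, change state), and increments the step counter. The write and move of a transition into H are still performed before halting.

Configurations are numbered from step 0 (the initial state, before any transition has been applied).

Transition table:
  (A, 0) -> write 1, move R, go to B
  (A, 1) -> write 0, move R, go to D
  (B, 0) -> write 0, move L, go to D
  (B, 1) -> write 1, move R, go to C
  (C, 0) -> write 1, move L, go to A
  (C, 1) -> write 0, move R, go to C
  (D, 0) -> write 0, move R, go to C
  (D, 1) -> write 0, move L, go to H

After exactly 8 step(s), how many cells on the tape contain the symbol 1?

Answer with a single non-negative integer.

Step 1: in state A at pos -1, read 0 -> (A,0)->write 1,move R,goto B. Now: state=B, head=0, tape[-3..2]=011110 (head:    ^)
Step 2: in state B at pos 0, read 1 -> (B,1)->write 1,move R,goto C. Now: state=C, head=1, tape[-3..2]=011110 (head:     ^)
Step 3: in state C at pos 1, read 1 -> (C,1)->write 0,move R,goto C. Now: state=C, head=2, tape[-3..3]=0111000 (head:      ^)
Step 4: in state C at pos 2, read 0 -> (C,0)->write 1,move L,goto A. Now: state=A, head=1, tape[-3..3]=0111010 (head:     ^)
Step 5: in state A at pos 1, read 0 -> (A,0)->write 1,move R,goto B. Now: state=B, head=2, tape[-3..3]=0111110 (head:      ^)
Step 6: in state B at pos 2, read 1 -> (B,1)->write 1,move R,goto C. Now: state=C, head=3, tape[-3..4]=01111100 (head:       ^)
Step 7: in state C at pos 3, read 0 -> (C,0)->write 1,move L,goto A. Now: state=A, head=2, tape[-3..4]=01111110 (head:      ^)
Step 8: in state A at pos 2, read 1 -> (A,1)->write 0,move R,goto D. Now: state=D, head=3, tape[-3..4]=01111010 (head:       ^)
Cells containing 1 after step 8: {-2, -1, 0, 1, 3} -> 5 cell(s)

Answer: 5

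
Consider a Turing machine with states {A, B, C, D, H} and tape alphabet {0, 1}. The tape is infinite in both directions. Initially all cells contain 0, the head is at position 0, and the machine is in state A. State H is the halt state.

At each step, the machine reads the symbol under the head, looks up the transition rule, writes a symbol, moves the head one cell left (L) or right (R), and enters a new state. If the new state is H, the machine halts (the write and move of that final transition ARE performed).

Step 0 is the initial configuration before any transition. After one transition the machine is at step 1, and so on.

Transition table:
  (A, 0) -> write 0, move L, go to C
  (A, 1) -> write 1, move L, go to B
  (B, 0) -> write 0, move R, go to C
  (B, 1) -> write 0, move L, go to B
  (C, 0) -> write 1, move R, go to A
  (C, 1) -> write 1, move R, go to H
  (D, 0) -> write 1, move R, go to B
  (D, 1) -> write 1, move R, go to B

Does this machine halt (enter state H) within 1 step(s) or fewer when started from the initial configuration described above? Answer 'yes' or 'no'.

Answer: no

Derivation:
Step 1: in state A at pos 0, read 0 -> (A,0)->write 0,move L,goto C. Now: state=C, head=-1, tape[-2..1]=0000 (head:  ^)
After 1 step(s): state = C (not H) -> not halted within 1 -> no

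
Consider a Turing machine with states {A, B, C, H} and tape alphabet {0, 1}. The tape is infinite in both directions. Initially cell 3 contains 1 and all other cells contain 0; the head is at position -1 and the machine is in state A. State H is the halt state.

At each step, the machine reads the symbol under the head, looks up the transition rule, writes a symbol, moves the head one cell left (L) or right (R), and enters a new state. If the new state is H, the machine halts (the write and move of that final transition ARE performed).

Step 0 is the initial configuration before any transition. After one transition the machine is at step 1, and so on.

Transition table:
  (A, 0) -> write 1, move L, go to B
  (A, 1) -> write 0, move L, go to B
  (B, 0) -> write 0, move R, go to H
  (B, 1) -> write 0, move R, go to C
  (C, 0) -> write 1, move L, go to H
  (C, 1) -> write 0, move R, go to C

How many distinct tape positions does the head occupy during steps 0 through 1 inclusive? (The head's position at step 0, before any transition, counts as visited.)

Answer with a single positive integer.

Answer: 2

Derivation:
Step 1: in state A at pos -1, read 0 -> (A,0)->write 1,move L,goto B. Now: state=B, head=-2, tape[-3..4]=00100010 (head:  ^)
Head positions at steps 0..1: starting at -1, distinct positions visited = {-2, -1} -> 2 position(s)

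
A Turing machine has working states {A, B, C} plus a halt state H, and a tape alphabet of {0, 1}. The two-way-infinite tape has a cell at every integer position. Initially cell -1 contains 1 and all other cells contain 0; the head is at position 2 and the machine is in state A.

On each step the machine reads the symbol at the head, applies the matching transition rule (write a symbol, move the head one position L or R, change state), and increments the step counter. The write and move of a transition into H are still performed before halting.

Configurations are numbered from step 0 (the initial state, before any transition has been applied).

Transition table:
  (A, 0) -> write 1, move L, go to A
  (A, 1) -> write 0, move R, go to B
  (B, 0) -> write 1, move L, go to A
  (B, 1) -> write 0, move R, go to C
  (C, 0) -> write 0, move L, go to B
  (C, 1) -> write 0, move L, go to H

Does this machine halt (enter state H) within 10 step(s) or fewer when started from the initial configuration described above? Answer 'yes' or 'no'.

Step 1: in state A at pos 2, read 0 -> (A,0)->write 1,move L,goto A. Now: state=A, head=1, tape[-2..3]=010010 (head:    ^)
Step 2: in state A at pos 1, read 0 -> (A,0)->write 1,move L,goto A. Now: state=A, head=0, tape[-2..3]=010110 (head:   ^)
Step 3: in state A at pos 0, read 0 -> (A,0)->write 1,move L,goto A. Now: state=A, head=-1, tape[-2..3]=011110 (head:  ^)
Step 4: in state A at pos -1, read 1 -> (A,1)->write 0,move R,goto B. Now: state=B, head=0, tape[-2..3]=001110 (head:   ^)
Step 5: in state B at pos 0, read 1 -> (B,1)->write 0,move R,goto C. Now: state=C, head=1, tape[-2..3]=000110 (head:    ^)
Step 6: in state C at pos 1, read 1 -> (C,1)->write 0,move L,goto H. Now: state=H, head=0, tape[-2..3]=000010 (head:   ^)
State H reached at step 6; 6 <= 10 -> yes

Answer: yes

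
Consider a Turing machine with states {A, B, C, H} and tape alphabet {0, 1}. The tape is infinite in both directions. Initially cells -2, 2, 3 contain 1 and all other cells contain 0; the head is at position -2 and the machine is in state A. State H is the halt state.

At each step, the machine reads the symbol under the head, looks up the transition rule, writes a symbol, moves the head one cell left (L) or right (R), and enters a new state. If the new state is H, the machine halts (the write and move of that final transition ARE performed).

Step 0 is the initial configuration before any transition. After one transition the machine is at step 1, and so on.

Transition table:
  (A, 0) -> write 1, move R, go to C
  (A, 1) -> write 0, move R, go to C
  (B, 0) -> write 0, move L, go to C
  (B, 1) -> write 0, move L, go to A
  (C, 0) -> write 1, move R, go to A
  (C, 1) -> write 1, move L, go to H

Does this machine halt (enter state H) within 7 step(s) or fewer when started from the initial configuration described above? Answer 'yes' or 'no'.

Step 1: in state A at pos -2, read 1 -> (A,1)->write 0,move R,goto C. Now: state=C, head=-1, tape[-3..4]=00000110 (head:   ^)
Step 2: in state C at pos -1, read 0 -> (C,0)->write 1,move R,goto A. Now: state=A, head=0, tape[-3..4]=00100110 (head:    ^)
Step 3: in state A at pos 0, read 0 -> (A,0)->write 1,move R,goto C. Now: state=C, head=1, tape[-3..4]=00110110 (head:     ^)
Step 4: in state C at pos 1, read 0 -> (C,0)->write 1,move R,goto A. Now: state=A, head=2, tape[-3..4]=00111110 (head:      ^)
Step 5: in state A at pos 2, read 1 -> (A,1)->write 0,move R,goto C. Now: state=C, head=3, tape[-3..4]=00111010 (head:       ^)
Step 6: in state C at pos 3, read 1 -> (C,1)->write 1,move L,goto H. Now: state=H, head=2, tape[-3..4]=00111010 (head:      ^)
State H reached at step 6; 6 <= 7 -> yes

Answer: yes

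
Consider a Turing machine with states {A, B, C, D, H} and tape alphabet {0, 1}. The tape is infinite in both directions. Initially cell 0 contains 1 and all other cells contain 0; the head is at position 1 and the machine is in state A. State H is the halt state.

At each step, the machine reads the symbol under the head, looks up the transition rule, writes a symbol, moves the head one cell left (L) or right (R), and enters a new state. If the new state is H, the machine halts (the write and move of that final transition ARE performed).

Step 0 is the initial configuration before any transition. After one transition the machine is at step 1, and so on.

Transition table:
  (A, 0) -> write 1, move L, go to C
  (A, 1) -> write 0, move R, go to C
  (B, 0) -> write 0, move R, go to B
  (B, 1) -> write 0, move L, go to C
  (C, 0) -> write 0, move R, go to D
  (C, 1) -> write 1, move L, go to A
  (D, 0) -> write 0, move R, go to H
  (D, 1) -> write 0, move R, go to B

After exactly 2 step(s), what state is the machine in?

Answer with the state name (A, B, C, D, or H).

Answer: A

Derivation:
Step 1: in state A at pos 1, read 0 -> (A,0)->write 1,move L,goto C. Now: state=C, head=0, tape[-1..2]=0110 (head:  ^)
Step 2: in state C at pos 0, read 1 -> (C,1)->write 1,move L,goto A. Now: state=A, head=-1, tape[-2..2]=00110 (head:  ^)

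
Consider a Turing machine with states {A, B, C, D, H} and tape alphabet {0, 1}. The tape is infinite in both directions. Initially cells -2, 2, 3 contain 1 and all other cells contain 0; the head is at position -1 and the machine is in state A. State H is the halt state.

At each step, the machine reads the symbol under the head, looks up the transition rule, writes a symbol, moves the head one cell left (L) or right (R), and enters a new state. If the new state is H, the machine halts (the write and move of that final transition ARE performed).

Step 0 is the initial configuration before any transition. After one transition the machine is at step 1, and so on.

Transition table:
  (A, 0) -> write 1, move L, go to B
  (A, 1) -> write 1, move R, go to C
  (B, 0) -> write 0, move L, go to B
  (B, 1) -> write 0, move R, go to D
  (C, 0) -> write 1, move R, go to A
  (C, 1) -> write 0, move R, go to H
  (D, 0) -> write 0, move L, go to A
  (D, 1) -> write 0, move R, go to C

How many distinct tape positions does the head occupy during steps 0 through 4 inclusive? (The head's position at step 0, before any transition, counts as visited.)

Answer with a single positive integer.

Step 1: in state A at pos -1, read 0 -> (A,0)->write 1,move L,goto B. Now: state=B, head=-2, tape[-3..4]=01100110 (head:  ^)
Step 2: in state B at pos -2, read 1 -> (B,1)->write 0,move R,goto D. Now: state=D, head=-1, tape[-3..4]=00100110 (head:   ^)
Step 3: in state D at pos -1, read 1 -> (D,1)->write 0,move R,goto C. Now: state=C, head=0, tape[-3..4]=00000110 (head:    ^)
Step 4: in state C at pos 0, read 0 -> (C,0)->write 1,move R,goto A. Now: state=A, head=1, tape[-3..4]=00010110 (head:     ^)
Head positions at steps 0..4: starting at -1, distinct positions visited = {-2, -1, 0, 1} -> 4 position(s)

Answer: 4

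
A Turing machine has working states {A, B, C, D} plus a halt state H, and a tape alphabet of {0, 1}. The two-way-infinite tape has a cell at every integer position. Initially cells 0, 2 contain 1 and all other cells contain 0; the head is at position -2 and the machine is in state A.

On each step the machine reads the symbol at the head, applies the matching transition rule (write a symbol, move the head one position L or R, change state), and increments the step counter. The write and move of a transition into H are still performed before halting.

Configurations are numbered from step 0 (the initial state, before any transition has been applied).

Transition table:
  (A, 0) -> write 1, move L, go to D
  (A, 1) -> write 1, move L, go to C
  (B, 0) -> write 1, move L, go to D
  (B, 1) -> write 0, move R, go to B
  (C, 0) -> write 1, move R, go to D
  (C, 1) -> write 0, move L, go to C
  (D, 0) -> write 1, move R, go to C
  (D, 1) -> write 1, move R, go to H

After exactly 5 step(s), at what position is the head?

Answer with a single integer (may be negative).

Answer: -3

Derivation:
Step 1: in state A at pos -2, read 0 -> (A,0)->write 1,move L,goto D. Now: state=D, head=-3, tape[-4..3]=00101010 (head:  ^)
Step 2: in state D at pos -3, read 0 -> (D,0)->write 1,move R,goto C. Now: state=C, head=-2, tape[-4..3]=01101010 (head:   ^)
Step 3: in state C at pos -2, read 1 -> (C,1)->write 0,move L,goto C. Now: state=C, head=-3, tape[-4..3]=01001010 (head:  ^)
Step 4: in state C at pos -3, read 1 -> (C,1)->write 0,move L,goto C. Now: state=C, head=-4, tape[-5..3]=000001010 (head:  ^)
Step 5: in state C at pos -4, read 0 -> (C,0)->write 1,move R,goto D. Now: state=D, head=-3, tape[-5..3]=010001010 (head:   ^)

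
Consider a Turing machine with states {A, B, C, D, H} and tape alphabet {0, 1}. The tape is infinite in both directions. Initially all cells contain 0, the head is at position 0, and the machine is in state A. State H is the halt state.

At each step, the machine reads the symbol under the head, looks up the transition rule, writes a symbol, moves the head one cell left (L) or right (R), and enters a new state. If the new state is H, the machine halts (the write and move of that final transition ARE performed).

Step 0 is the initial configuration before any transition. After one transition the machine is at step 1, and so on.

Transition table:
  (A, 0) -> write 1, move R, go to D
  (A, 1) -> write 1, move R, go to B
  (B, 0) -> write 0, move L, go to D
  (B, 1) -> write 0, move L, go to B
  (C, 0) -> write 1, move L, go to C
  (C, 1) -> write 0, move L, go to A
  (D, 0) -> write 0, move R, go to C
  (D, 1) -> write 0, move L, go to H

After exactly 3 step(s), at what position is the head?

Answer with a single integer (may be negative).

Step 1: in state A at pos 0, read 0 -> (A,0)->write 1,move R,goto D. Now: state=D, head=1, tape[-1..2]=0100 (head:   ^)
Step 2: in state D at pos 1, read 0 -> (D,0)->write 0,move R,goto C. Now: state=C, head=2, tape[-1..3]=01000 (head:    ^)
Step 3: in state C at pos 2, read 0 -> (C,0)->write 1,move L,goto C. Now: state=C, head=1, tape[-1..3]=01010 (head:   ^)

Answer: 1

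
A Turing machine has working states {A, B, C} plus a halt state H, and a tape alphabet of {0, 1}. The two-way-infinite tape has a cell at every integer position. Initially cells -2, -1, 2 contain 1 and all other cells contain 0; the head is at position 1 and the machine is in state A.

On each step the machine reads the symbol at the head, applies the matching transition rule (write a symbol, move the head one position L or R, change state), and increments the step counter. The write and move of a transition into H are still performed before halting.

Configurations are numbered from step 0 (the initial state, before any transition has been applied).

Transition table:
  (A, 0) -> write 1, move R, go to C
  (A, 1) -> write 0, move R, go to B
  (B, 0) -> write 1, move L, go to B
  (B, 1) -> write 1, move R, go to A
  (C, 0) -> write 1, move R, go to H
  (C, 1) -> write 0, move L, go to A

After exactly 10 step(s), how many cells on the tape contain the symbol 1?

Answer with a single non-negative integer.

Step 1: in state A at pos 1, read 0 -> (A,0)->write 1,move R,goto C. Now: state=C, head=2, tape[-3..3]=0110110 (head:      ^)
Step 2: in state C at pos 2, read 1 -> (C,1)->write 0,move L,goto A. Now: state=A, head=1, tape[-3..3]=0110100 (head:     ^)
Step 3: in state A at pos 1, read 1 -> (A,1)->write 0,move R,goto B. Now: state=B, head=2, tape[-3..3]=0110000 (head:      ^)
Step 4: in state B at pos 2, read 0 -> (B,0)->write 1,move L,goto B. Now: state=B, head=1, tape[-3..3]=0110010 (head:     ^)
Step 5: in state B at pos 1, read 0 -> (B,0)->write 1,move L,goto B. Now: state=B, head=0, tape[-3..3]=0110110 (head:    ^)
Step 6: in state B at pos 0, read 0 -> (B,0)->write 1,move L,goto B. Now: state=B, head=-1, tape[-3..3]=0111110 (head:   ^)
Step 7: in state B at pos -1, read 1 -> (B,1)->write 1,move R,goto A. Now: state=A, head=0, tape[-3..3]=0111110 (head:    ^)
Step 8: in state A at pos 0, read 1 -> (A,1)->write 0,move R,goto B. Now: state=B, head=1, tape[-3..3]=0110110 (head:     ^)
Step 9: in state B at pos 1, read 1 -> (B,1)->write 1,move R,goto A. Now: state=A, head=2, tape[-3..3]=0110110 (head:      ^)
Step 10: in state A at pos 2, read 1 -> (A,1)->write 0,move R,goto B. Now: state=B, head=3, tape[-3..4]=01101000 (head:       ^)
Cells containing 1 after step 10: {-2, -1, 1} -> 3 cell(s)

Answer: 3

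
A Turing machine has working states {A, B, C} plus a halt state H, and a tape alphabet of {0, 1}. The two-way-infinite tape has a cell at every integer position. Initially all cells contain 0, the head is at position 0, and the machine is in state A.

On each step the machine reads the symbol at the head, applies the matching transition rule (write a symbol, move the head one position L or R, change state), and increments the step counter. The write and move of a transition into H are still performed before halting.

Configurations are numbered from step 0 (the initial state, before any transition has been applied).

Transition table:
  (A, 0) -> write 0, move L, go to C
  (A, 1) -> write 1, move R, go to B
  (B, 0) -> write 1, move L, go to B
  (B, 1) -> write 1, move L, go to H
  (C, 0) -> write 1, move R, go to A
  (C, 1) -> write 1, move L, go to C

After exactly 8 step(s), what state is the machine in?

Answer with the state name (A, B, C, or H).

Step 1: in state A at pos 0, read 0 -> (A,0)->write 0,move L,goto C. Now: state=C, head=-1, tape[-2..1]=0000 (head:  ^)
Step 2: in state C at pos -1, read 0 -> (C,0)->write 1,move R,goto A. Now: state=A, head=0, tape[-2..1]=0100 (head:   ^)
Step 3: in state A at pos 0, read 0 -> (A,0)->write 0,move L,goto C. Now: state=C, head=-1, tape[-2..1]=0100 (head:  ^)
Step 4: in state C at pos -1, read 1 -> (C,1)->write 1,move L,goto C. Now: state=C, head=-2, tape[-3..1]=00100 (head:  ^)
Step 5: in state C at pos -2, read 0 -> (C,0)->write 1,move R,goto A. Now: state=A, head=-1, tape[-3..1]=01100 (head:   ^)
Step 6: in state A at pos -1, read 1 -> (A,1)->write 1,move R,goto B. Now: state=B, head=0, tape[-3..1]=01100 (head:    ^)
Step 7: in state B at pos 0, read 0 -> (B,0)->write 1,move L,goto B. Now: state=B, head=-1, tape[-3..1]=01110 (head:   ^)
Step 8: in state B at pos -1, read 1 -> (B,1)->write 1,move L,goto H. Now: state=H, head=-2, tape[-3..1]=01110 (head:  ^)

Answer: H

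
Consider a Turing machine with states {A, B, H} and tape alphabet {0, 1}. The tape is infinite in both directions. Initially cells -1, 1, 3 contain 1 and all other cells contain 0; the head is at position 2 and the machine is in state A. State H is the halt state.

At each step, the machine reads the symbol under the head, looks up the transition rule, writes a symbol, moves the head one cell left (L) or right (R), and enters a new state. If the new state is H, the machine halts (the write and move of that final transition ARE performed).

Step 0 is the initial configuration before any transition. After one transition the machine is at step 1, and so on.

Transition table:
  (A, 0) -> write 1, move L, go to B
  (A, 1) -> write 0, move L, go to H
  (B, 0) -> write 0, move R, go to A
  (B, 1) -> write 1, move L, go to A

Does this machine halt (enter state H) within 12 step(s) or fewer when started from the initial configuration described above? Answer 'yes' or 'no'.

Step 1: in state A at pos 2, read 0 -> (A,0)->write 1,move L,goto B. Now: state=B, head=1, tape[-2..4]=0101110 (head:    ^)
Step 2: in state B at pos 1, read 1 -> (B,1)->write 1,move L,goto A. Now: state=A, head=0, tape[-2..4]=0101110 (head:   ^)
Step 3: in state A at pos 0, read 0 -> (A,0)->write 1,move L,goto B. Now: state=B, head=-1, tape[-2..4]=0111110 (head:  ^)
Step 4: in state B at pos -1, read 1 -> (B,1)->write 1,move L,goto A. Now: state=A, head=-2, tape[-3..4]=00111110 (head:  ^)
Step 5: in state A at pos -2, read 0 -> (A,0)->write 1,move L,goto B. Now: state=B, head=-3, tape[-4..4]=001111110 (head:  ^)
Step 6: in state B at pos -3, read 0 -> (B,0)->write 0,move R,goto A. Now: state=A, head=-2, tape[-4..4]=001111110 (head:   ^)
Step 7: in state A at pos -2, read 1 -> (A,1)->write 0,move L,goto H. Now: state=H, head=-3, tape[-4..4]=000111110 (head:  ^)
State H reached at step 7; 7 <= 12 -> yes

Answer: yes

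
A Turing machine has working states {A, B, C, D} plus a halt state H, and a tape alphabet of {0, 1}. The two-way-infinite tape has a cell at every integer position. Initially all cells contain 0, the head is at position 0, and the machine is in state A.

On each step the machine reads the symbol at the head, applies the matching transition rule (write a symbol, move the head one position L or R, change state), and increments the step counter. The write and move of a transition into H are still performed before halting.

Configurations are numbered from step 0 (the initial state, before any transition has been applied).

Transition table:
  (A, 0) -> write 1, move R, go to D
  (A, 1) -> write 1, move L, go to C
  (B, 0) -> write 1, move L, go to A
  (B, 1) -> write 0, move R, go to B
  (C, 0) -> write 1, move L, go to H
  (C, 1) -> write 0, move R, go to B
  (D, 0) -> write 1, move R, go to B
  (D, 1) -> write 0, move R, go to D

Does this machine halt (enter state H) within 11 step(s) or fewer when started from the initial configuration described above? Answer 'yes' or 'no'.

Answer: no

Derivation:
Step 1: in state A at pos 0, read 0 -> (A,0)->write 1,move R,goto D. Now: state=D, head=1, tape[-1..2]=0100 (head:   ^)
Step 2: in state D at pos 1, read 0 -> (D,0)->write 1,move R,goto B. Now: state=B, head=2, tape[-1..3]=01100 (head:    ^)
Step 3: in state B at pos 2, read 0 -> (B,0)->write 1,move L,goto A. Now: state=A, head=1, tape[-1..3]=01110 (head:   ^)
Step 4: in state A at pos 1, read 1 -> (A,1)->write 1,move L,goto C. Now: state=C, head=0, tape[-1..3]=01110 (head:  ^)
Step 5: in state C at pos 0, read 1 -> (C,1)->write 0,move R,goto B. Now: state=B, head=1, tape[-1..3]=00110 (head:   ^)
Step 6: in state B at pos 1, read 1 -> (B,1)->write 0,move R,goto B. Now: state=B, head=2, tape[-1..3]=00010 (head:    ^)
Step 7: in state B at pos 2, read 1 -> (B,1)->write 0,move R,goto B. Now: state=B, head=3, tape[-1..4]=000000 (head:     ^)
Step 8: in state B at pos 3, read 0 -> (B,0)->write 1,move L,goto A. Now: state=A, head=2, tape[-1..4]=000010 (head:    ^)
Step 9: in state A at pos 2, read 0 -> (A,0)->write 1,move R,goto D. Now: state=D, head=3, tape[-1..4]=000110 (head:     ^)
Step 10: in state D at pos 3, read 1 -> (D,1)->write 0,move R,goto D. Now: state=D, head=4, tape[-1..5]=0001000 (head:      ^)
Step 11: in state D at pos 4, read 0 -> (D,0)->write 1,move R,goto B. Now: state=B, head=5, tape[-1..6]=00010100 (head:       ^)
After 11 step(s): state = B (not H) -> not halted within 11 -> no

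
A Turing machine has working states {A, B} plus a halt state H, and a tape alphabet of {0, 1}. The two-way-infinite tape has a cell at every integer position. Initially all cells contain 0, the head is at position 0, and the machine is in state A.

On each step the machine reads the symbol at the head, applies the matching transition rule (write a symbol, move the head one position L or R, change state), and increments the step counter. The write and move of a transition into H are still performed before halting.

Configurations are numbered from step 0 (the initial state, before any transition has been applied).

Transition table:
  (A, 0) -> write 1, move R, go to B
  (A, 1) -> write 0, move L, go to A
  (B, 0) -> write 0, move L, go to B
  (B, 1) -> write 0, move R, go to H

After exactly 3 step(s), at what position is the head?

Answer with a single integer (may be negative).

Step 1: in state A at pos 0, read 0 -> (A,0)->write 1,move R,goto B. Now: state=B, head=1, tape[-1..2]=0100 (head:   ^)
Step 2: in state B at pos 1, read 0 -> (B,0)->write 0,move L,goto B. Now: state=B, head=0, tape[-1..2]=0100 (head:  ^)
Step 3: in state B at pos 0, read 1 -> (B,1)->write 0,move R,goto H. Now: state=H, head=1, tape[-1..2]=0000 (head:   ^)

Answer: 1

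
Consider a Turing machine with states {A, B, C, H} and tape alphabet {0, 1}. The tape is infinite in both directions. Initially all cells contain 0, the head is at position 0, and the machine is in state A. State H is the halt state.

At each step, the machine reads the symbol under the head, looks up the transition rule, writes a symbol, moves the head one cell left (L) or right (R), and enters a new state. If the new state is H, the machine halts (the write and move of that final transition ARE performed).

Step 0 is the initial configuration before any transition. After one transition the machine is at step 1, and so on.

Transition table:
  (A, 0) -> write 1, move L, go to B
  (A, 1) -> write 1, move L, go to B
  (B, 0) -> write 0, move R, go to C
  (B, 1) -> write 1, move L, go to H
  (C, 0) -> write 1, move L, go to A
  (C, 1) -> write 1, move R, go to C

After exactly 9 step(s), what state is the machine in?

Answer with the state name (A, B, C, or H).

Step 1: in state A at pos 0, read 0 -> (A,0)->write 1,move L,goto B. Now: state=B, head=-1, tape[-2..1]=0010 (head:  ^)
Step 2: in state B at pos -1, read 0 -> (B,0)->write 0,move R,goto C. Now: state=C, head=0, tape[-2..1]=0010 (head:   ^)
Step 3: in state C at pos 0, read 1 -> (C,1)->write 1,move R,goto C. Now: state=C, head=1, tape[-2..2]=00100 (head:    ^)
Step 4: in state C at pos 1, read 0 -> (C,0)->write 1,move L,goto A. Now: state=A, head=0, tape[-2..2]=00110 (head:   ^)
Step 5: in state A at pos 0, read 1 -> (A,1)->write 1,move L,goto B. Now: state=B, head=-1, tape[-2..2]=00110 (head:  ^)
Step 6: in state B at pos -1, read 0 -> (B,0)->write 0,move R,goto C. Now: state=C, head=0, tape[-2..2]=00110 (head:   ^)
Step 7: in state C at pos 0, read 1 -> (C,1)->write 1,move R,goto C. Now: state=C, head=1, tape[-2..2]=00110 (head:    ^)
Step 8: in state C at pos 1, read 1 -> (C,1)->write 1,move R,goto C. Now: state=C, head=2, tape[-2..3]=001100 (head:     ^)
Step 9: in state C at pos 2, read 0 -> (C,0)->write 1,move L,goto A. Now: state=A, head=1, tape[-2..3]=001110 (head:    ^)

Answer: A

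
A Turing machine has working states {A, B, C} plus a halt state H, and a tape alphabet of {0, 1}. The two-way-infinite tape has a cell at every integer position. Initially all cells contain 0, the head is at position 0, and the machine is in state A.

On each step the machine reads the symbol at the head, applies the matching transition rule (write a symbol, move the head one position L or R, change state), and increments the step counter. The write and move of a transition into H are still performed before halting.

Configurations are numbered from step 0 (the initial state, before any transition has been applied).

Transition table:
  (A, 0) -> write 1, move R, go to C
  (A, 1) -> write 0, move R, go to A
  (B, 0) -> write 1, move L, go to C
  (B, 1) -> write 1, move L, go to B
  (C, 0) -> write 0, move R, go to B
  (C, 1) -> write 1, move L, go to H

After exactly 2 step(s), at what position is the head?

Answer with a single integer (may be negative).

Step 1: in state A at pos 0, read 0 -> (A,0)->write 1,move R,goto C. Now: state=C, head=1, tape[-1..2]=0100 (head:   ^)
Step 2: in state C at pos 1, read 0 -> (C,0)->write 0,move R,goto B. Now: state=B, head=2, tape[-1..3]=01000 (head:    ^)

Answer: 2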